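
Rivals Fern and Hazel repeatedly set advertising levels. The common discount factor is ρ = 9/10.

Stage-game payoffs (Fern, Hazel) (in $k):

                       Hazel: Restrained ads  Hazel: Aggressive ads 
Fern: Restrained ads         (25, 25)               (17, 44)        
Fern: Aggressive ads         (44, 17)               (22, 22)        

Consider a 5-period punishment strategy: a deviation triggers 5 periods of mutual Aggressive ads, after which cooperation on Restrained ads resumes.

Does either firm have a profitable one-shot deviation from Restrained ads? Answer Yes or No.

IC: ρ+…+ρ^5 ≥ (44−25)/(25−22) = 19/3.
At ρ = 9/10: partial sum = 3.6856 < 6.3333. Cooperation not sustainable.

Yes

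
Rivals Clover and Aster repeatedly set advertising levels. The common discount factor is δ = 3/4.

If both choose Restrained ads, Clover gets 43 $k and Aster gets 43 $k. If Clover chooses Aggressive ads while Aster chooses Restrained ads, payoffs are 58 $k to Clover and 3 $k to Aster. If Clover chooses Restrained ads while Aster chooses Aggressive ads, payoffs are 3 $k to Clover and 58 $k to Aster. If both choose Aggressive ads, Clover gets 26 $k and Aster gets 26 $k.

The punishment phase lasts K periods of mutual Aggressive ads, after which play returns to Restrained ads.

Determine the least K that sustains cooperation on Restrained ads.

2

IC: δ(1−δ^K)/(1−δ) ≥ (58−43)/(43−26) = 15/17.
With δ = 3/4: need 1 − δ^K ≥ 15/17·(1−3/4)/(3/4), i.e. δ^K ≤ 0.7059.
Since (3/4)^1 = 0.7500 and (3/4)^2 = 0.5625, the smallest such K is 2.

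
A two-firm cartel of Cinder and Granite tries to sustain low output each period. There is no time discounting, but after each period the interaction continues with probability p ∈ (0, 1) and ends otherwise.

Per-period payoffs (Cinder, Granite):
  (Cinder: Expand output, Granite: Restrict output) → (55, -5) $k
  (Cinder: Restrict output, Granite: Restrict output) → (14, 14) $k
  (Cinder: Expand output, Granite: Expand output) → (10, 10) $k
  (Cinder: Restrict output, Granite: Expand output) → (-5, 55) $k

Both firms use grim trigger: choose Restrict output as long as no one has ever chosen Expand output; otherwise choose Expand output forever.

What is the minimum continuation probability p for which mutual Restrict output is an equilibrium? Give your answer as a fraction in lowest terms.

41/45

With no time discounting, the continuation probability p plays the role of the discount factor.
Grim-trigger IC: 14/(1−p) ≥ 55 + 10p/(1−p) ⇒ p ≥ (55−14)/(55−10) = 41/45.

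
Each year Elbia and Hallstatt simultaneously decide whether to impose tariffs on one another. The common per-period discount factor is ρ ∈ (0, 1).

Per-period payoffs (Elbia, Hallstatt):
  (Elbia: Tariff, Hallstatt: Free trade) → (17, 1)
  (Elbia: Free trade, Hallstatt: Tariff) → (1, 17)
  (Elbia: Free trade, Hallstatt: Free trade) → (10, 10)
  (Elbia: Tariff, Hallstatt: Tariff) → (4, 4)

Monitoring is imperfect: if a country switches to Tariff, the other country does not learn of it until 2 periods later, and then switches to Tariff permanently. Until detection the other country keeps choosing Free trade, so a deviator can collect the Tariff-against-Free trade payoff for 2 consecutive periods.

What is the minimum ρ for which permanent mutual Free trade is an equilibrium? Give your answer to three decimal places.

0.734

Deviating for the 2 undetected periods gains 17−10 = 7 per period over cooperation, then loses 10−4 = 6 per period forever once punishment starts.
Gain: 7(1 + ρ + … + ρ^1); loss: 6·ρ^2/(1−ρ).
No profitable deviation ⇔ 7(1−ρ^2) ≤ 6·ρ^2, i.e. ρ^2 ≥ 7/(7+6) = 7/13.
Hence ρ ≥ (7/13)^(1/2) ≈ 0.734.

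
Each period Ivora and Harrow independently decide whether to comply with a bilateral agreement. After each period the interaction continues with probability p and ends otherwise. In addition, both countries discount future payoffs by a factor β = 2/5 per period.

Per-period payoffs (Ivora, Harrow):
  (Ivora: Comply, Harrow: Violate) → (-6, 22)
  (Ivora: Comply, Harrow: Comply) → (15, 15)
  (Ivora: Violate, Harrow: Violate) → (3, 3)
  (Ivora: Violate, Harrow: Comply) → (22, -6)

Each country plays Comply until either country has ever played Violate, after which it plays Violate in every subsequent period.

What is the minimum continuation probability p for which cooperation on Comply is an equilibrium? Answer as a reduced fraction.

35/38

Expected continuation weight on next period's payoff is β·p = 2/5·p, which plays the role of the discount factor.
Cooperation requires 2/5·p ≥ (22−15)/(22−3) = 7/19, hence p ≥ 35/38.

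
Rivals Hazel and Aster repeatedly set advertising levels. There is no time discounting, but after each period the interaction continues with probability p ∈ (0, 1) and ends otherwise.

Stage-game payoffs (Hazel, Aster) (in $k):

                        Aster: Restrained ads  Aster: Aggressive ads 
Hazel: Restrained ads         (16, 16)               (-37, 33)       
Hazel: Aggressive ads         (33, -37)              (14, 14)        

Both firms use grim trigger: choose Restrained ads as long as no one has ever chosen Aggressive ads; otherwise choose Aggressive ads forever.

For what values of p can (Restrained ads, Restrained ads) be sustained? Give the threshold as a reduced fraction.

17/19

With no time discounting, the continuation probability p plays the role of the discount factor.
Grim-trigger IC: 16/(1−p) ≥ 33 + 14p/(1−p) ⇒ p ≥ (33−16)/(33−14) = 17/19.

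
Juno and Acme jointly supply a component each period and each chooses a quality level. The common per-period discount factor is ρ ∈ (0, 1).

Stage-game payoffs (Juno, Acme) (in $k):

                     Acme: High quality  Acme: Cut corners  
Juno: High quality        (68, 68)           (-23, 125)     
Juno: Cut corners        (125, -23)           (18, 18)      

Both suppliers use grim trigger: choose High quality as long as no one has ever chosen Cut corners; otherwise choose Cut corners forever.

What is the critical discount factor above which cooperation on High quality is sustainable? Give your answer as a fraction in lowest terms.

68/(1−ρ) ≥ 125 + 18ρ/(1−ρ)
68 ≥ 125 − 107ρ
ρ ≥ 57/107.

57/107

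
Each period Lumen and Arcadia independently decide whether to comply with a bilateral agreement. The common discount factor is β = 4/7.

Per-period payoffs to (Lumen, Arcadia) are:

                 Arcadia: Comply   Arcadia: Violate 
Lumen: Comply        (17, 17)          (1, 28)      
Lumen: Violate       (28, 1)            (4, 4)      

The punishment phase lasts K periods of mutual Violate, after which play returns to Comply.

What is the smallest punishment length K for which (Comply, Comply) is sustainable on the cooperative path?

No profitable deviation requires (17−4)(β+…+β^K) ≥ 28−17, i.e. β+…+β^K ≥ 11/13 ≈ 0.8462.
With β = 4/7, the partial sums are K=1: 0.5714, K=2: 0.8980.
K = 2 is the first length at which the sum reaches 0.8462.

2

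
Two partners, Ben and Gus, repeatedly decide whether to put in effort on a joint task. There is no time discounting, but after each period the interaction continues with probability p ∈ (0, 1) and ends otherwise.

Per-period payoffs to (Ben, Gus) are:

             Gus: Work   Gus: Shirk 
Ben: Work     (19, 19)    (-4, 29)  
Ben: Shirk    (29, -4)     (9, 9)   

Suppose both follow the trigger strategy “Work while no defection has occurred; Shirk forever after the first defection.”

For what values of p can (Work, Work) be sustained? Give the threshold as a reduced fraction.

1/2

With no time discounting, the continuation probability p plays the role of the discount factor.
Grim-trigger IC: 19/(1−p) ≥ 29 + 9p/(1−p) ⇒ p ≥ (29−19)/(29−9) = 1/2.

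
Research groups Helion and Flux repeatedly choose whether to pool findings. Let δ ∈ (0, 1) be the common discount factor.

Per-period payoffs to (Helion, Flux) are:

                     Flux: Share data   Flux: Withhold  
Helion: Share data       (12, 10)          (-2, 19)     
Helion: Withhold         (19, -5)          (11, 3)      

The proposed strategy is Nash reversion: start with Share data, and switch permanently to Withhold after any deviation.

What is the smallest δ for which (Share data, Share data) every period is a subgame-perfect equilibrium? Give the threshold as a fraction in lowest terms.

For Helion: deviation gain 19−12 = 7, per-period punishment loss 12−11 = 1. IC gives δ ≥ 7/8.
For Flux: gain 9, loss 7 per period, so δ ≥ 9/16.
The tighter constraint is Helion's, so cooperation needs δ ≥ 7/8.

7/8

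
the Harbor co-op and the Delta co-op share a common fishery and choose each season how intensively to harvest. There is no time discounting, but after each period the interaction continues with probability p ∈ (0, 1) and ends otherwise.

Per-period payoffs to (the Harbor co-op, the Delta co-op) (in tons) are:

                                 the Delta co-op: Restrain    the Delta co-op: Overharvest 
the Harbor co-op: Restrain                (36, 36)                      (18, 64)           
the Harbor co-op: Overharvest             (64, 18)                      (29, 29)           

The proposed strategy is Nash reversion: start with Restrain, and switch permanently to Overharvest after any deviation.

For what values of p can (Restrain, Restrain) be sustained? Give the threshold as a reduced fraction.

With no time discounting, the continuation probability p plays the role of the discount factor.
Grim-trigger IC: 36/(1−p) ≥ 64 + 29p/(1−p) ⇒ p ≥ (64−36)/(64−29) = 4/5.

4/5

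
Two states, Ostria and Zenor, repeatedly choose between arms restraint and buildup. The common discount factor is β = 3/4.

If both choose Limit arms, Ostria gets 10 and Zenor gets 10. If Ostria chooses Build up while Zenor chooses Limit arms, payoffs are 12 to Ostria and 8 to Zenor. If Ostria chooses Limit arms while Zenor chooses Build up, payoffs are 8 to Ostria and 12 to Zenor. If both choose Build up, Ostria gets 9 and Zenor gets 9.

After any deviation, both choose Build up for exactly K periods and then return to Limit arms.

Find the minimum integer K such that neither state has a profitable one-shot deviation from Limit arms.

No profitable deviation requires (10−9)(β+…+β^K) ≥ 12−10, i.e. β+…+β^K ≥ 2 ≈ 2.0000.
With β = 3/4, the partial sums are K=1: 0.7500, K=2: 1.3125, K=3: 1.7344, K=4: 2.0508.
K = 4 is the first length at which the sum reaches 2.0000.

4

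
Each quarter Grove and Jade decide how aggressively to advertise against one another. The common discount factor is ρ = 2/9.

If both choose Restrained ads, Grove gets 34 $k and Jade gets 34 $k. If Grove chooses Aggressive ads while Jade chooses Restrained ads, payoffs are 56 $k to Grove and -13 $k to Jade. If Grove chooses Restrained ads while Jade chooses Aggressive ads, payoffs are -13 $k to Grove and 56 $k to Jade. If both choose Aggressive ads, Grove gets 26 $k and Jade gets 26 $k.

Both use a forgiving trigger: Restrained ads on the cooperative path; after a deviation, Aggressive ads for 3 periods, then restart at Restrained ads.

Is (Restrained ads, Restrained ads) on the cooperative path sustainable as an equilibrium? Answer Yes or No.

No

IC: ρ+…+ρ^3 ≥ (56−34)/(34−26) = 11/4.
At ρ = 2/9: partial sum = 0.2826 < 2.7500. Cooperation not sustainable.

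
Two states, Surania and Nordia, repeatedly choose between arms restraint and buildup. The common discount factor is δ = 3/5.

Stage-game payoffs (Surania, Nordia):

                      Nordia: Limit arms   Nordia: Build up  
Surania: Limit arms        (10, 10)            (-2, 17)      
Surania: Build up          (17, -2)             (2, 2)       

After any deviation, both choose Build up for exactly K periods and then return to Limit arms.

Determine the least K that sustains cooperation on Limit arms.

No profitable deviation requires (10−2)(δ+…+δ^K) ≥ 17−10, i.e. δ+…+δ^K ≥ 7/8 ≈ 0.8750.
With δ = 3/5, the partial sums are K=1: 0.6000, K=2: 0.9600.
K = 2 is the first length at which the sum reaches 0.8750.

2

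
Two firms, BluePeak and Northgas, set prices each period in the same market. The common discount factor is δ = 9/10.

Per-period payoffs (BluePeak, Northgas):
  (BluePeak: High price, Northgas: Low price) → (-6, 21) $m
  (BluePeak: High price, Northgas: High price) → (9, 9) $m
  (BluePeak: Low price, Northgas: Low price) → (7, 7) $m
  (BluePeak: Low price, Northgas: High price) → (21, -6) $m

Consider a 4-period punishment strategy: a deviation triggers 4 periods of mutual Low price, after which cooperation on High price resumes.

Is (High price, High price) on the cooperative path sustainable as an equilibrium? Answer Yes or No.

A one-shot deviation gives 21 now, then 7 for 4 periods, then back to 9.
Gain from deviating: (21−9) today; loss: (9−7) in each of the next 4 periods.
No-deviation condition: (9−7)(δ+…+δ^4) ≥ 21−9, i.e. δ+…+δ^4 ≥ 6.
At δ = 9/10: δ+…+δ^4 = 3.0951 < 6.0000.
So cooperation is not sustainable.

No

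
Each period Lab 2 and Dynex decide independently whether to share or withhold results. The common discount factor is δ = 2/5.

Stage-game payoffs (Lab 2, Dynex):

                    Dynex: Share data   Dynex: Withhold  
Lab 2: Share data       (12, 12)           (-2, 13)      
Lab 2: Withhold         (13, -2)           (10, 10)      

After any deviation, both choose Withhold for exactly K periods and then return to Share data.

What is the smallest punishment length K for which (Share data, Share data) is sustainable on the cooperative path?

Need Σ_{k=1}^{K} δ^k ≥ (13−12)/(12−10) = 0.5000 at δ = 2/5.
At K = 1 the sum is 0.4000 < 0.5000; at K = 2 it is 0.5600 ≥ 0.5000.
So the minimum punishment length is K = 2.

2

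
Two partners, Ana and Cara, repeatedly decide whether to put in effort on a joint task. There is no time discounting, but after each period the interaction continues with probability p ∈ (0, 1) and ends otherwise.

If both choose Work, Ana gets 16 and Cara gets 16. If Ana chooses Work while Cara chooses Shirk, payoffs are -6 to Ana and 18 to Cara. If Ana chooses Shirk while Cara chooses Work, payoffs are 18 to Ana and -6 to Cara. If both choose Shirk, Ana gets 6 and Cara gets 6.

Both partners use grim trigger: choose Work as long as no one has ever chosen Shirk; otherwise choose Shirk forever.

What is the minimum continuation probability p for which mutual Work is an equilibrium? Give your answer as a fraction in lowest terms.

Expected cooperation value is 16 + p·16 + p²·16 + … = 16/(1−p); deviation gives 18 + p·6/(1−p).
16 ≥ 18(1−p) + 6p ⇒ 12p ≥ 2 ⇒ p ≥ 2/12 = 1/6.

1/6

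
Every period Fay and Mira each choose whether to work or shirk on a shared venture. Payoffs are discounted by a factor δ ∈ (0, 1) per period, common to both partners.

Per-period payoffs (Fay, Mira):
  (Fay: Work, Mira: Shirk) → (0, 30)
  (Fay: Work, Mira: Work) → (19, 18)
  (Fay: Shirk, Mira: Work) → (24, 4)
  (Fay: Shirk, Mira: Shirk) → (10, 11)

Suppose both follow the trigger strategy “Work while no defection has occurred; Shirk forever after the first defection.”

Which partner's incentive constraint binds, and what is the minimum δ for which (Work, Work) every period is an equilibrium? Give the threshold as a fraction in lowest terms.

Mira; δ ≥ 12/19

Fay's threshold: (24−19)/(24−10) = 5/14.
Mira's threshold: (30−18)/(30−11) = 12/19.
5/14 < 12/19, so Mira binds and δ* = 12/19.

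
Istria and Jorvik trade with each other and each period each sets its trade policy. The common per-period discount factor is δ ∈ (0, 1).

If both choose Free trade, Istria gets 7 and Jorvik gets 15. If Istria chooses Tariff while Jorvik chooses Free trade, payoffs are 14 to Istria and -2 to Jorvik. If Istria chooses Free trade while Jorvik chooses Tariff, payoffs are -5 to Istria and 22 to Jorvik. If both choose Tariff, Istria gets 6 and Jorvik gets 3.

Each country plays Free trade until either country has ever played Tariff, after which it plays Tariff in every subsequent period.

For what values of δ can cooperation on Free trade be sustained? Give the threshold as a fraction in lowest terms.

7/8

Istria's threshold: (14−7)/(14−6) = 7/8.
Jorvik's threshold: (22−15)/(22−3) = 7/19.
7/8 > 7/19, so Istria binds and δ* = 7/8.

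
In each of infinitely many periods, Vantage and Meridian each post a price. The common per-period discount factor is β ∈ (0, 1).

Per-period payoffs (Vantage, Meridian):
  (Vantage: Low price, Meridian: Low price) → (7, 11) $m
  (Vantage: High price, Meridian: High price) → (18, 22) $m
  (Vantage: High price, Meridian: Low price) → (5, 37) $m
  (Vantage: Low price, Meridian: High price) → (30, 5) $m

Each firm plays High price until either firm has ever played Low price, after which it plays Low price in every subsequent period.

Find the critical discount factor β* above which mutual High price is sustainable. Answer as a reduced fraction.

Vantage's threshold: (30−18)/(30−7) = 12/23.
Meridian's threshold: (37−22)/(37−11) = 15/26.
12/23 < 15/26, so Meridian binds and β* = 15/26.

15/26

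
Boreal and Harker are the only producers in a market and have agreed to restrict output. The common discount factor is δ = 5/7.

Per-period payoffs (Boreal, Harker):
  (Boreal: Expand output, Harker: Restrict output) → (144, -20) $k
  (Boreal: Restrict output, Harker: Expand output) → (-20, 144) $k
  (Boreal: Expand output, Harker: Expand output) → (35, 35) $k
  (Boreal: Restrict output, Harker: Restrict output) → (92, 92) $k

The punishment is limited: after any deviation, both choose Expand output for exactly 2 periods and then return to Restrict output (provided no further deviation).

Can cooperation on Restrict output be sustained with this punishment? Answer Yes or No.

Yes

Comparing payoff streams over the 3 periods until play realigns: cooperate → 92(1+δ+…+δ^2); deviate → 144 + 35(δ+…+δ^2).
Cooperation is sustained iff (92−35)(δ+…+δ^2) ≥ 144−92.
δ+…+δ^2 = 5/7·(1−(5/7)^2)/(1−5/7) = 1.2245, and (144−92)/(92−35) = 0.9123.
1.2245 ≥ 0.9123, so cooperation is sustainable.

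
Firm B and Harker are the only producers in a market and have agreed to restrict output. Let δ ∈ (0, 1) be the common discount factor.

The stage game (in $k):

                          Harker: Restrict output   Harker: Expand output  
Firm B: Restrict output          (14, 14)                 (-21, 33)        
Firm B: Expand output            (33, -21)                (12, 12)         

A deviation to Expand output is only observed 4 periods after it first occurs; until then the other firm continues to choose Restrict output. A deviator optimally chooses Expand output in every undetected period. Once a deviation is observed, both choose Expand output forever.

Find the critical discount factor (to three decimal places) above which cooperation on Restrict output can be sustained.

0.975

Deviating for the 4 undetected periods gains 33−14 = 19 per period over cooperation, then loses 14−12 = 2 per period forever once punishment starts.
Gain: 19(1 + δ + … + δ^3); loss: 2·δ^4/(1−δ).
No profitable deviation ⇔ 19(1−δ^4) ≤ 2·δ^4, i.e. δ^4 ≥ 19/(19+2) = 19/21.
Hence δ ≥ (19/21)^(1/4) ≈ 0.975.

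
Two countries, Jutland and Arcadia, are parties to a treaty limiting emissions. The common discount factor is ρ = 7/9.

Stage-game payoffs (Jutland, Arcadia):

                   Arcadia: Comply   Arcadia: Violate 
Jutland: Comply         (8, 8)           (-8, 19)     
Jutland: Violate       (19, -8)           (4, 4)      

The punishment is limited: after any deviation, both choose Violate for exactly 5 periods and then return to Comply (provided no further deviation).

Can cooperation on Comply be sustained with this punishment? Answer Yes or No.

IC: ρ+…+ρ^5 ≥ (19−8)/(8−4) = 11/4.
At ρ = 7/9: partial sum = 2.5038 < 2.7500. Cooperation not sustainable.

No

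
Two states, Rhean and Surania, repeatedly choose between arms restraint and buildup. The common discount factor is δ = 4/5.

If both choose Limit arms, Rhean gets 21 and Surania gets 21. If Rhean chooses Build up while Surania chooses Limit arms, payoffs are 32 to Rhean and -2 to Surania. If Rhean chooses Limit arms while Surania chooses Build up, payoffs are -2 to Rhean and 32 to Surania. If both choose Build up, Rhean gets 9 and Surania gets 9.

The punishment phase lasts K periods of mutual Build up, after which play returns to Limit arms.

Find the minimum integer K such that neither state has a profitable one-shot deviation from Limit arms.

2

IC: δ(1−δ^K)/(1−δ) ≥ (32−21)/(21−9) = 11/12.
With δ = 4/5: need 1 − δ^K ≥ 11/12·(1−4/5)/(4/5), i.e. δ^K ≤ 0.7708.
Since (4/5)^1 = 0.8000 and (4/5)^2 = 0.6400, the smallest such K is 2.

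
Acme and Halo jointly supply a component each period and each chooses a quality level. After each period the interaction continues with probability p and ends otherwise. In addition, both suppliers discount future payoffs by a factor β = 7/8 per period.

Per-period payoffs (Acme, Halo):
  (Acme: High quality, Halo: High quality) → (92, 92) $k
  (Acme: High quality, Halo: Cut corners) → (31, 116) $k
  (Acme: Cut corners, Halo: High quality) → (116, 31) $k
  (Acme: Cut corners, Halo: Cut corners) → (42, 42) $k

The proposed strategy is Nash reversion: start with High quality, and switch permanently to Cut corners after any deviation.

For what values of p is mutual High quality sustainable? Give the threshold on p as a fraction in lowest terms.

With continuation probability p and discount β, the effective per-period discount factor is βp.
Grim-trigger IC: βp ≥ (116−92)/(116−42) = 12/37.
So p ≥ (12/37)/(7/8) = 96/259.

96/259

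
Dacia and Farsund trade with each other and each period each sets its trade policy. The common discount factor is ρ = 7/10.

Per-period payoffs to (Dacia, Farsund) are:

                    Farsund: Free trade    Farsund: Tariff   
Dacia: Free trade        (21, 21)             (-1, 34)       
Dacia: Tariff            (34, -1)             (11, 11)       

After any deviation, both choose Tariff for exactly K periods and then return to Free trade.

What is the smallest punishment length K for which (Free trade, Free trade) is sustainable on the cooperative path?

3

No profitable deviation requires (21−11)(ρ+…+ρ^K) ≥ 34−21, i.e. ρ+…+ρ^K ≥ 13/10 ≈ 1.3000.
With ρ = 7/10, the partial sums are K=1: 0.7000, K=2: 1.1900, K=3: 1.5330.
K = 3 is the first length at which the sum reaches 1.3000.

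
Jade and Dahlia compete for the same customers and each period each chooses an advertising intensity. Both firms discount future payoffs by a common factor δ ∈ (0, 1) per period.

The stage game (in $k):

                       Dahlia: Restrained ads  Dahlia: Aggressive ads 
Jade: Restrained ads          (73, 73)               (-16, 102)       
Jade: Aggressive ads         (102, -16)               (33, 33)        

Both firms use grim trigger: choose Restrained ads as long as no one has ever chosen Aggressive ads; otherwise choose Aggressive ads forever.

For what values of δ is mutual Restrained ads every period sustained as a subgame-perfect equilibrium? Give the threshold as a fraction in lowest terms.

29/69

Cooperation forever yields 73 each period: 73/(1−δ).
Deviating yields 102 once, then 33 forever: 102 + 33δ/(1−δ).
No profitable deviation requires 73/(1−δ) ≥ 102 + 33δ/(1−δ).
Multiplying by (1−δ): 73 ≥ 102(1−δ) + 33δ = 102 − 69δ.
So 69δ ≥ 29, i.e. δ ≥ 29/69.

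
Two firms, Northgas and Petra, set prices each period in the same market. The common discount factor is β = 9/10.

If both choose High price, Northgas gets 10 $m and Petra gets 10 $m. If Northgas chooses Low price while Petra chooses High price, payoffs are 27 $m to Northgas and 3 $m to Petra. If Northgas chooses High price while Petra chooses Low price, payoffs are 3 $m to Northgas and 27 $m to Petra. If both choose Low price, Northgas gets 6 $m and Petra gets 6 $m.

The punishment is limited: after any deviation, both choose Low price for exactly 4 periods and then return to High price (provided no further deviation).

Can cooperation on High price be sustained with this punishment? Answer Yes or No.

IC: β+…+β^4 ≥ (27−10)/(10−6) = 17/4.
At β = 9/10: partial sum = 3.0951 < 4.2500. Cooperation not sustainable.

No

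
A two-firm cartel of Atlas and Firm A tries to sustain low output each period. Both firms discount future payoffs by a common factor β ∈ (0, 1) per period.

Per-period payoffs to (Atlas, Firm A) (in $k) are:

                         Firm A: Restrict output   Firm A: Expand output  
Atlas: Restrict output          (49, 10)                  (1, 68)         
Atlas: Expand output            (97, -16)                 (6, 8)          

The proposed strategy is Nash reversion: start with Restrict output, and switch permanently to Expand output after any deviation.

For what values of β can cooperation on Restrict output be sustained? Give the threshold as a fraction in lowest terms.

29/30

Atlas: cooperation gives 49 each period; deviation gives 97 once then 6 forever.
  49/(1−β) ≥ 97 + 6β/(1−β) ⇒ β ≥ 48/91.
Firm A: cooperation gives 10 each period; deviation gives 68 once then 8 forever.
  β ≥ 58/60 = 29/30.
Both must hold, so the binding constraint is Firm A's: β ≥ 29/30.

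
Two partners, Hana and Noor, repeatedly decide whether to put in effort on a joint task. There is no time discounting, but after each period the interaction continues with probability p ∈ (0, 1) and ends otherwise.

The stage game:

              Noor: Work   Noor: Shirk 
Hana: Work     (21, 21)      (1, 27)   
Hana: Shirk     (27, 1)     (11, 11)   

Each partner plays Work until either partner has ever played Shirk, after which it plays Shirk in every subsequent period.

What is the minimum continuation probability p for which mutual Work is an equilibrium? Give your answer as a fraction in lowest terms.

With no time discounting, the continuation probability p plays the role of the discount factor.
Grim-trigger IC: 21/(1−p) ≥ 27 + 11p/(1−p) ⇒ p ≥ (27−21)/(27−11) = 3/8.

3/8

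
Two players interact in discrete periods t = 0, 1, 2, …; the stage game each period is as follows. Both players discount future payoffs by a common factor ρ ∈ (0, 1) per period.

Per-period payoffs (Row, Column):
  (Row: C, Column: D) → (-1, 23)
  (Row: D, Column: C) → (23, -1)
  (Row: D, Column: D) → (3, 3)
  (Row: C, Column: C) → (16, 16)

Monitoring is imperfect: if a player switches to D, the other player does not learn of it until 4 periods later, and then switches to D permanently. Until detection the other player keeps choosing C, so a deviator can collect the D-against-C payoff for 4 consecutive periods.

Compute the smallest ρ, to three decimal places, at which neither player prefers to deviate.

0.769

A deviator earns 23 for 4 periods, then 3 forever; cooperating earns 16 forever. Multiplying the IC by (1−ρ):
16 ≥ 23(1−ρ^4) + 3ρ^4, so 20·ρ^4 ≥ 7 and ρ^4 ≥ 7/20.
ρ ≥ (7/20)^(1/4) ≈ 0.769.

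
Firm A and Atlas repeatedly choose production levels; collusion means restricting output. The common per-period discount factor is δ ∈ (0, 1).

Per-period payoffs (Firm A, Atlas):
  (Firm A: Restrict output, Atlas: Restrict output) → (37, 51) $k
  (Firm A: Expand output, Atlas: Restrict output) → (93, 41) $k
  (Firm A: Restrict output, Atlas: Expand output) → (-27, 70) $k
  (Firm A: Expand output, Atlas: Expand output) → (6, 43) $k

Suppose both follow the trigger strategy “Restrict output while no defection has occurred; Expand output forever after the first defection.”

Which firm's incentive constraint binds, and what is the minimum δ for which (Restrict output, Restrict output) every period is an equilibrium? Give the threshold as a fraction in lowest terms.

Atlas; δ ≥ 19/27

Firm A: cooperation gives 37 each period; deviation gives 93 once then 6 forever.
  37/(1−δ) ≥ 93 + 6δ/(1−δ) ⇒ δ ≥ 56/87.
Atlas: cooperation gives 51 each period; deviation gives 70 once then 43 forever.
  δ ≥ 19/27.
Both must hold, so the binding constraint is Atlas's: δ ≥ 19/27.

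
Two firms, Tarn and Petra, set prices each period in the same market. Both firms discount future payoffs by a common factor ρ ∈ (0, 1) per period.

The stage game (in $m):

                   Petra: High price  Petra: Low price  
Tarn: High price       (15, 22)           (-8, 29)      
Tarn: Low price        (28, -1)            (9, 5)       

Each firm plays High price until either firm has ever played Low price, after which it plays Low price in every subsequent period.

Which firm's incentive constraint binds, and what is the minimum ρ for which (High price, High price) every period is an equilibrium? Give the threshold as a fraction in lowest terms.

Tarn; ρ ≥ 13/19

For Tarn: deviation gain 28−15 = 13, per-period punishment loss 15−9 = 6. IC gives ρ ≥ 13/19.
For Petra: gain 7, loss 17 per period, so ρ ≥ 7/24.
The tighter constraint is Tarn's, so cooperation needs ρ ≥ 13/19.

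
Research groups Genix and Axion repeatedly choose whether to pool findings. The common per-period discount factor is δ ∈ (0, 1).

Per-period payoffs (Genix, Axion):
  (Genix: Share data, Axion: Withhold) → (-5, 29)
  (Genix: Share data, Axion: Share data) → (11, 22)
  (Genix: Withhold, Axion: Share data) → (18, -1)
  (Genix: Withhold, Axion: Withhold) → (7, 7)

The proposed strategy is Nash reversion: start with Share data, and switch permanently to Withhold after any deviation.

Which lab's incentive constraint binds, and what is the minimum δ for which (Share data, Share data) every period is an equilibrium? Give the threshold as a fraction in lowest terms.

Genix; δ ≥ 7/11

Genix: cooperation gives 11 each period; deviation gives 18 once then 7 forever.
  11/(1−δ) ≥ 18 + 7δ/(1−δ) ⇒ δ ≥ 7/11.
Axion: cooperation gives 22 each period; deviation gives 29 once then 7 forever.
  δ ≥ 7/22.
Both must hold, so the binding constraint is Genix's: δ ≥ 7/11.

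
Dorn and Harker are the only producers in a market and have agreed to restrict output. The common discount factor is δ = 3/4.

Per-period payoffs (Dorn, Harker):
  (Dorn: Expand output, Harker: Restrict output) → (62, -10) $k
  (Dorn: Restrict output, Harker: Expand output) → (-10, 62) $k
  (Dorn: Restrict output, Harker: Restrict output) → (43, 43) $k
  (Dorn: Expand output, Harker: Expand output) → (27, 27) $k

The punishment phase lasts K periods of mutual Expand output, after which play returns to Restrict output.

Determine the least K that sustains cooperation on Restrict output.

2

IC: δ(1−δ^K)/(1−δ) ≥ (62−43)/(43−27) = 19/16.
With δ = 3/4: need 1 − δ^K ≥ 19/16·(1−3/4)/(3/4), i.e. δ^K ≤ 0.6042.
Since (3/4)^1 = 0.7500 and (3/4)^2 = 0.5625, the smallest such K is 2.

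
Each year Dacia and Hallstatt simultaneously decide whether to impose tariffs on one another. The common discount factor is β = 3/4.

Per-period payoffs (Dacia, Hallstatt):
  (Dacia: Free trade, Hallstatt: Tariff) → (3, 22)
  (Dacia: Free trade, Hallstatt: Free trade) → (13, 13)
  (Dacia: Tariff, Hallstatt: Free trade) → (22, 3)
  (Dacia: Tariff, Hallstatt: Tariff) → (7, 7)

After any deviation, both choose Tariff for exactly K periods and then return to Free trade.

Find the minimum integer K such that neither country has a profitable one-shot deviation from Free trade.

3

Need Σ_{k=1}^{K} β^k ≥ (22−13)/(13−7) = 1.5000 at β = 3/4.
At K = 2 the sum is 1.3125 < 1.5000; at K = 3 it is 1.7344 ≥ 1.5000.
So the minimum punishment length is K = 3.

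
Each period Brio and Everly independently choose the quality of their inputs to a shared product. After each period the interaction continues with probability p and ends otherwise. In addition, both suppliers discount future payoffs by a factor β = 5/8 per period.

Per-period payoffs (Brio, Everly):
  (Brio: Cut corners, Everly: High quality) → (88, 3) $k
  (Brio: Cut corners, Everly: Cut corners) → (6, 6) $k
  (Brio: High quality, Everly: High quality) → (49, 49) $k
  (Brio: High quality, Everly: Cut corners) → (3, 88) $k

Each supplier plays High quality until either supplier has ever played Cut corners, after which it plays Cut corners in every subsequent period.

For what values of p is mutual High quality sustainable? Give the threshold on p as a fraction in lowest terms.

156/205

With continuation probability p and discount β, the effective per-period discount factor is βp.
Grim-trigger IC: βp ≥ (88−49)/(88−6) = 39/82.
So p ≥ (39/82)/(5/8) = 156/205.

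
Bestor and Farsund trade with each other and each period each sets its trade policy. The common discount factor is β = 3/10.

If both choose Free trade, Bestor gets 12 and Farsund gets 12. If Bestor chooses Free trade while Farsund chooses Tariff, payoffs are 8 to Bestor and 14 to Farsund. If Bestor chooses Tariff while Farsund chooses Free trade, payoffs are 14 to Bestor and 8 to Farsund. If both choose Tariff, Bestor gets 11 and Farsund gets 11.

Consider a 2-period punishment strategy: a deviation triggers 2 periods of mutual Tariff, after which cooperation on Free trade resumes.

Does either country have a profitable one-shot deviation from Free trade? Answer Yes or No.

Yes

IC: β+…+β^2 ≥ (14−12)/(12−11) = 2.
At β = 3/10: partial sum = 0.3900 < 2.0000. Cooperation not sustainable.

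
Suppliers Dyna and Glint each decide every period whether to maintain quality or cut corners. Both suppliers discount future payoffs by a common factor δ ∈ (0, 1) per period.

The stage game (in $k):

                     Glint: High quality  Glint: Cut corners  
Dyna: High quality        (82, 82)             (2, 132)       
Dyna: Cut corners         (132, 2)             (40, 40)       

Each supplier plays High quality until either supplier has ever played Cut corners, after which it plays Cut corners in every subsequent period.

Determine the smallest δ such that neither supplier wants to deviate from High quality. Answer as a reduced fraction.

25/46

One-period gain from deviating is 132 − 82 = 50. The loss is 82 − 40 = 42 in every subsequent period, with present value 42·δ/(1−δ).
Deviation is unprofitable when 42·δ/(1−δ) ≥ 50, i.e. δ/(1−δ) ≥ 25/21.
Equivalently δ ≥ 50/(50+42) = 25/46.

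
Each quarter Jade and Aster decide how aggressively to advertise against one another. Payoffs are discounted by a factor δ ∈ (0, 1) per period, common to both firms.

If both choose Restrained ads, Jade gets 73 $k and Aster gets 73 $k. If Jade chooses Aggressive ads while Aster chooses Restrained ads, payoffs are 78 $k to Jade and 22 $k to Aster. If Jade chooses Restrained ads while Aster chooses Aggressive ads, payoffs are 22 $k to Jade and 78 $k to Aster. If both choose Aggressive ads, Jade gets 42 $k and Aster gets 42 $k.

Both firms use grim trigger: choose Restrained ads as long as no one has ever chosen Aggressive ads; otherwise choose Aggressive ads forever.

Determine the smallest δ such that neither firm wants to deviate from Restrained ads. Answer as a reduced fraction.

Cooperation forever yields 73 each period: 73/(1−δ).
Deviating yields 78 once, then 42 forever: 78 + 42δ/(1−δ).
No profitable deviation requires 73/(1−δ) ≥ 78 + 42δ/(1−δ).
Multiplying by (1−δ): 73 ≥ 78(1−δ) + 42δ = 78 − 36δ.
So 36δ ≥ 5, i.e. δ ≥ 5/36.

5/36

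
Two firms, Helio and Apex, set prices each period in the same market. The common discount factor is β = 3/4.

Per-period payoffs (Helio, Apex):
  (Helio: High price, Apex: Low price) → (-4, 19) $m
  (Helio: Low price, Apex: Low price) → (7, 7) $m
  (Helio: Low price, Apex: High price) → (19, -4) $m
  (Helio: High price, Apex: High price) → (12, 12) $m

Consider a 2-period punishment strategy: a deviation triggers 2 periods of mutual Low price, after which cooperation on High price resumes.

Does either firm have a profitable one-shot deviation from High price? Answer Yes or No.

Comparing payoff streams over the 3 periods until play realigns: cooperate → 12(1+β+…+β^2); deviate → 19 + 7(β+…+β^2).
Cooperation is sustained iff (12−7)(β+…+β^2) ≥ 19−12.
β+…+β^2 = 3/4·(1−(3/4)^2)/(1−3/4) = 1.3125, and (19−12)/(12−7) = 1.4000.
1.3125 < 1.4000, so cooperation is not sustainable.

Yes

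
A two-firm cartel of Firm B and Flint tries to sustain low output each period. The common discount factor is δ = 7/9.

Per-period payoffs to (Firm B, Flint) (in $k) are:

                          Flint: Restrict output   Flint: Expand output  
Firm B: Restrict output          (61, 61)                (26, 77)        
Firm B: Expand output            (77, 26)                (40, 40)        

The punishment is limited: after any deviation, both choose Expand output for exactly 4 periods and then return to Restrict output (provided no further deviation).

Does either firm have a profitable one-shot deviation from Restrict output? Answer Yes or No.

No

IC: δ+…+δ^4 ≥ (77−61)/(61−40) = 16/21.
At δ = 7/9: partial sum = 2.2192 ≥ 0.7619. Cooperation sustainable.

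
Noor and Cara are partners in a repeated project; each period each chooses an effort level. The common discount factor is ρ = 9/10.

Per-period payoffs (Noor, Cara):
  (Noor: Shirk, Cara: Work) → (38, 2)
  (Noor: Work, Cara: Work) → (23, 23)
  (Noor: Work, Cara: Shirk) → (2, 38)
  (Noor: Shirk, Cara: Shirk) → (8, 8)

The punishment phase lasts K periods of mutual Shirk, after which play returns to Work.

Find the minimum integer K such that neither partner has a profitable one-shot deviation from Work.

Need Σ_{k=1}^{K} ρ^k ≥ (38−23)/(23−8) = 1.0000 at ρ = 9/10.
At K = 1 the sum is 0.9000 < 1.0000; at K = 2 it is 1.7100 ≥ 1.0000.
So the minimum punishment length is K = 2.

2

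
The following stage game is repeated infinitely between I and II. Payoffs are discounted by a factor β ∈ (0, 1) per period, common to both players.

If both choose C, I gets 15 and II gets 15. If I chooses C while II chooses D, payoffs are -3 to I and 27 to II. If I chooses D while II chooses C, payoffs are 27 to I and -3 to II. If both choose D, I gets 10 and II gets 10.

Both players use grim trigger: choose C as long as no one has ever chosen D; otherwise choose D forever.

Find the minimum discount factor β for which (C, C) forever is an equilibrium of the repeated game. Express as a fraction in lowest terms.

Cooperation forever yields 15 each period: 15/(1−β).
Deviating yields 27 once, then 10 forever: 27 + 10β/(1−β).
No profitable deviation requires 15/(1−β) ≥ 27 + 10β/(1−β).
Multiplying by (1−β): 15 ≥ 27(1−β) + 10β = 27 − 17β.
So 17β ≥ 12, i.e. β ≥ 12/17.

12/17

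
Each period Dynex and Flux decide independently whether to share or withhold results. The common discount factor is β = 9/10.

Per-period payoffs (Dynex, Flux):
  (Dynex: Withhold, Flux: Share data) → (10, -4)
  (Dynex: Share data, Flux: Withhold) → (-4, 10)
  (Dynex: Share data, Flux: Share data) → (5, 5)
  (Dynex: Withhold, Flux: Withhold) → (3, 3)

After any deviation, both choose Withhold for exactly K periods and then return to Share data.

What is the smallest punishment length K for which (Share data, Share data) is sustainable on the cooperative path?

4

No profitable deviation requires (5−3)(β+…+β^K) ≥ 10−5, i.e. β+…+β^K ≥ 5/2 ≈ 2.5000.
With β = 9/10, the partial sums are K=1: 0.9000, K=2: 1.7100, K=3: 2.4390, K=4: 3.0951.
K = 4 is the first length at which the sum reaches 2.5000.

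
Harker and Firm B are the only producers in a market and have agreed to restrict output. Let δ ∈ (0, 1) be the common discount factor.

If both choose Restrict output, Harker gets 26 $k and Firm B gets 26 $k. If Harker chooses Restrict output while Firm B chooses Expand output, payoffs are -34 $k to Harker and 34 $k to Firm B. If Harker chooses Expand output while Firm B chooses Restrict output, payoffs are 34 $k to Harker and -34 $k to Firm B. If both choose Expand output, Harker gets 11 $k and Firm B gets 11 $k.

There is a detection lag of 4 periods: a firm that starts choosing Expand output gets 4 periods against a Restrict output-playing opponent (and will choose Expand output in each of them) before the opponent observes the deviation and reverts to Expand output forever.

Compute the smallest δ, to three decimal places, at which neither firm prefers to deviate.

The best deviation is to choose Expand output for all 4 undetected periods, earning 34 each, then 11 forever once detected.
Deviation value: 34(1−δ^4)/(1−δ) + 11δ^4/(1−δ); cooperation value: 26/(1−δ).
IC: 26 ≥ 34(1−δ^4) + 11δ^4 = 34 − 23δ^4.
So δ^4 ≥ 8/23, giving δ ≥ (8/23)^(1/4) ≈ 0.768.

0.768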